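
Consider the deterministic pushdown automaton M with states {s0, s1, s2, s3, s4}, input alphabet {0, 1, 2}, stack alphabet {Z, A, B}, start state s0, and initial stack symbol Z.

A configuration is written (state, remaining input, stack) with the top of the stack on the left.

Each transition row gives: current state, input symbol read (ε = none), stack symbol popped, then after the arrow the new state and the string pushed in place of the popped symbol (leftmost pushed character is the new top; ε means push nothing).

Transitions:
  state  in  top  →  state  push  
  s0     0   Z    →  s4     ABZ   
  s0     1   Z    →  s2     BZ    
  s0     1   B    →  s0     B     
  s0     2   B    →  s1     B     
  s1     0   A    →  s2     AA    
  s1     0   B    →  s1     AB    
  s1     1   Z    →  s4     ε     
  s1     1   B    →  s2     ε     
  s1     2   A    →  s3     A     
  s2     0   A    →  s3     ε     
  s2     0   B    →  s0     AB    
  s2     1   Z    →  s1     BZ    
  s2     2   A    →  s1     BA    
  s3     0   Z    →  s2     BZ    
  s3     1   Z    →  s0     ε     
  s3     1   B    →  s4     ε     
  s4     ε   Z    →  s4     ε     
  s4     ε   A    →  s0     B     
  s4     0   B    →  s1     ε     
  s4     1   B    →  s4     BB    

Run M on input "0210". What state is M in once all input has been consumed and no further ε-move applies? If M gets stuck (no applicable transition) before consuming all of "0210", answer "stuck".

s0

(s0, 0210, Z) ⊢ (s4, 210, ABZ) ⊢ (s0, 210, BBZ) ⊢ (s1, 10, BBZ) ⊢ (s2, 0, BZ) ⊢ (s0, ε, ABZ)
All input consumed; M is in state s0.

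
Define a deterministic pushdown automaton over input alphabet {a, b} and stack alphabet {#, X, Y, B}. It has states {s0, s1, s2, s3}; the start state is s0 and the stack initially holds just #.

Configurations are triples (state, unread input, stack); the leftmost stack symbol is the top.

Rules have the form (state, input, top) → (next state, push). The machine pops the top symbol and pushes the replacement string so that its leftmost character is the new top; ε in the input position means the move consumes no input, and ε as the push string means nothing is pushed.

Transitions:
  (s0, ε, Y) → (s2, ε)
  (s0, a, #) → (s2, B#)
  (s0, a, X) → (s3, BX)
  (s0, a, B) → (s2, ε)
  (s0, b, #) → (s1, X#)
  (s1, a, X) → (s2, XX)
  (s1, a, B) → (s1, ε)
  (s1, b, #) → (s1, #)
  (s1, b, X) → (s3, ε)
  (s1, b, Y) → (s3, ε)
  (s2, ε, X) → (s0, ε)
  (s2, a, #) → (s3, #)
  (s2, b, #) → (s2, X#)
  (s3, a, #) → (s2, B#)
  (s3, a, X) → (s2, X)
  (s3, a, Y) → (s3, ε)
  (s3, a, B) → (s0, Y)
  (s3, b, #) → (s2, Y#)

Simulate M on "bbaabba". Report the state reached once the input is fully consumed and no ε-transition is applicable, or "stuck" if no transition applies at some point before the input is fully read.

stuck

(s0, bbaabba, #)
  read b, top #: go to s1, push X# → (s1, baabba, X#)
  read b, top X: go to s3, push ε → (s3, aabba, #)
  read a, top #: go to s2, push B# → (s2, abba, B#)
No transition for (s2, a, top B); M blocks with input abba remaining.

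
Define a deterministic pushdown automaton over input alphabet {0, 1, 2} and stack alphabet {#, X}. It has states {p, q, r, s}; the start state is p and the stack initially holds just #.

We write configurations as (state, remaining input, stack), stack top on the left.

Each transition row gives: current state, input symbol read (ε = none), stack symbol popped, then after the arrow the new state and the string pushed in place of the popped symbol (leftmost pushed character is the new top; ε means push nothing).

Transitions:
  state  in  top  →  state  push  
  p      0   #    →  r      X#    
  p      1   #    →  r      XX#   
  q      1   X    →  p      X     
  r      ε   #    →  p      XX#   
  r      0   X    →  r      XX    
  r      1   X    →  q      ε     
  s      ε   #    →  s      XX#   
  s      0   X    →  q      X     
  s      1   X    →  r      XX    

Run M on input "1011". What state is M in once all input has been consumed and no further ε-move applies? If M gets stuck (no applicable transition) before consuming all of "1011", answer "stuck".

p

(p, 1011, #) ⊢ (r, 011, XX#) ⊢ (r, 11, XXX#) ⊢ (q, 1, XX#) ⊢ (p, ε, XX#)
All input consumed; M is in state p.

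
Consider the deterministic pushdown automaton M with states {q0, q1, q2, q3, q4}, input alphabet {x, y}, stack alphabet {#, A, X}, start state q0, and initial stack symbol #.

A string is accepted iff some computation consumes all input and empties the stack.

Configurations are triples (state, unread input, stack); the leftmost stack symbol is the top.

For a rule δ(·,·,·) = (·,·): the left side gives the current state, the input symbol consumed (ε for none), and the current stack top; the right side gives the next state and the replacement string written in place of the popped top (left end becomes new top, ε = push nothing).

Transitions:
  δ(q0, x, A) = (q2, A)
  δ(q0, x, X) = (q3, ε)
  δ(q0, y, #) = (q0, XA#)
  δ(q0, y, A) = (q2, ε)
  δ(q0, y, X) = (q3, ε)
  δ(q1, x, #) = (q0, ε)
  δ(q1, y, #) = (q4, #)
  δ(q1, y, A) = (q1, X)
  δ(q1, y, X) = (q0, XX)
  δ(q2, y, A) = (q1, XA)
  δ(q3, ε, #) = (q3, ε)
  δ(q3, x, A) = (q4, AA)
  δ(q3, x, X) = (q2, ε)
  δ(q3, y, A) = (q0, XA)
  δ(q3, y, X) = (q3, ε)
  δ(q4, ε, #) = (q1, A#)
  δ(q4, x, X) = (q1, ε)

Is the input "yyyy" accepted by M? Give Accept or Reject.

(q0, yyyy, #)
  read y, top #: go to q0, push XA# → (q0, yyy, XA#)
  read y, top X: go to q3, push ε → (q3, yy, A#)
  read y, top A: go to q0, push XA → (q0, y, XA#)
  read y, top X: go to q3, push ε → (q3, ε, A#)
All input consumed; stack is A#, not empty, and no further ε-move applies.

Reject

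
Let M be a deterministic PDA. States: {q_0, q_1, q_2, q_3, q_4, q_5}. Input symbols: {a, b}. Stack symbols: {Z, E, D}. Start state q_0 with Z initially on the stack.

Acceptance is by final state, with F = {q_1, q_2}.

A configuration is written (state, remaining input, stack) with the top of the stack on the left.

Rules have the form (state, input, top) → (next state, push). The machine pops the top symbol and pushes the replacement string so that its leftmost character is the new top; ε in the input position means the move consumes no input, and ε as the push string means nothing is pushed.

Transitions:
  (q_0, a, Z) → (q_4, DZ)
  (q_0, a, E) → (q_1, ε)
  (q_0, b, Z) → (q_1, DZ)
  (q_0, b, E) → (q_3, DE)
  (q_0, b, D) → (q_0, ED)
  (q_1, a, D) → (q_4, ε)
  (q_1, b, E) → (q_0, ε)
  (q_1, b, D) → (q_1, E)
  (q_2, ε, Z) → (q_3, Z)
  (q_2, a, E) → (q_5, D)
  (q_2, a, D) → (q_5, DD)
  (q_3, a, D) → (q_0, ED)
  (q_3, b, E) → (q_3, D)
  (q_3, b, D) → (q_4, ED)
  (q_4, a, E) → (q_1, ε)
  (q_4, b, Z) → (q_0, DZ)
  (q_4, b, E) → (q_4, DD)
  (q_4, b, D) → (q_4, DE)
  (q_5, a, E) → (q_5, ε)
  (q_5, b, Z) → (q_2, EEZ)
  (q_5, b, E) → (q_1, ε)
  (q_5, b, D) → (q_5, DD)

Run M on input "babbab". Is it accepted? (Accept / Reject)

(q_0, babbab, Z)
  read b, top Z: go to q_1, push DZ → (q_1, abbab, DZ)
  read a, top D: go to q_4, push ε → (q_4, bbab, Z)
  read b, top Z: go to q_0, push DZ → (q_0, bab, DZ)
  read b, top D: go to q_0, push ED → (q_0, ab, EDZ)
  read a, top E: go to q_1, push ε → (q_1, b, DZ)
  read b, top D: go to q_1, push E → (q_1, ε, EZ)
All input consumed; state q_1 ∈ F.

Accept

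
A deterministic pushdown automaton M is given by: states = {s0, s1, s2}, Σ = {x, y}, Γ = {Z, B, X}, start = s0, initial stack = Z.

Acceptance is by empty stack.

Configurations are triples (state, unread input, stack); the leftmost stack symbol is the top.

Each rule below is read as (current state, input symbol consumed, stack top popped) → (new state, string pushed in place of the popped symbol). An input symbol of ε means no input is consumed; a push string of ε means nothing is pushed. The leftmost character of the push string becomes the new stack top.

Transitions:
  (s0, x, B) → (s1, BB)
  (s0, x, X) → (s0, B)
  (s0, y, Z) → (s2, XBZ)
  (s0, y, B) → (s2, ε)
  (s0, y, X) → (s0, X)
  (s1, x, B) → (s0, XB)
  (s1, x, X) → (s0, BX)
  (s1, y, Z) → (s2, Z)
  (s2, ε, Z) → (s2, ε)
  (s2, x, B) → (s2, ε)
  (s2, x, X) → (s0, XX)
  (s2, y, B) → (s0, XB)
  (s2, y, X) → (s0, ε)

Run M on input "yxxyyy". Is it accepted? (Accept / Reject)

Accept

(s0, yxxyyy, Z)
  read y, top Z: go to s2, push XBZ → (s2, xxyyy, XBZ)
  read x, top X: go to s0, push XX → (s0, xyyy, XXBZ)
  read x, top X: go to s0, push B → (s0, yyy, BXBZ)
  read y, top B: go to s2, push ε → (s2, yy, XBZ)
  read y, top X: go to s0, push ε → (s0, y, BZ)
  read y, top B: go to s2, push ε → (s2, ε, Z)
  ε-move, top Z: go to s2, push ε → (s2, ε, ε)
All input consumed and the stack is empty.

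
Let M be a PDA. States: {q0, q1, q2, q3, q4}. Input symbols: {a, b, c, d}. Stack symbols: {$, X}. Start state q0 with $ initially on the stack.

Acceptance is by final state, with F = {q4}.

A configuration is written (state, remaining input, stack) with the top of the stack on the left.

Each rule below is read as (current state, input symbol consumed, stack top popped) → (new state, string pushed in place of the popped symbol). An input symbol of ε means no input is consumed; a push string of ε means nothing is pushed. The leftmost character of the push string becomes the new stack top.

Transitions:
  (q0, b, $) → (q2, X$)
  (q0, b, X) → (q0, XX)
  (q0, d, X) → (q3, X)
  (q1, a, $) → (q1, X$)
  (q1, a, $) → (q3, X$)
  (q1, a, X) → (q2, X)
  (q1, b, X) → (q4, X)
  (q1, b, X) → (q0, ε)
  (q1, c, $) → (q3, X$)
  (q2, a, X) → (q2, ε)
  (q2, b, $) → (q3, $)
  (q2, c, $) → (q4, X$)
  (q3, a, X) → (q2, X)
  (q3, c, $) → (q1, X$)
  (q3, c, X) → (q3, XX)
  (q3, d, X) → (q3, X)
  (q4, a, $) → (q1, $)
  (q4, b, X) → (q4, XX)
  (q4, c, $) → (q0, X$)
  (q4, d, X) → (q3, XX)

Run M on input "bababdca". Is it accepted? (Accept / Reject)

No computation consumes all input and reaches a final state.

Reject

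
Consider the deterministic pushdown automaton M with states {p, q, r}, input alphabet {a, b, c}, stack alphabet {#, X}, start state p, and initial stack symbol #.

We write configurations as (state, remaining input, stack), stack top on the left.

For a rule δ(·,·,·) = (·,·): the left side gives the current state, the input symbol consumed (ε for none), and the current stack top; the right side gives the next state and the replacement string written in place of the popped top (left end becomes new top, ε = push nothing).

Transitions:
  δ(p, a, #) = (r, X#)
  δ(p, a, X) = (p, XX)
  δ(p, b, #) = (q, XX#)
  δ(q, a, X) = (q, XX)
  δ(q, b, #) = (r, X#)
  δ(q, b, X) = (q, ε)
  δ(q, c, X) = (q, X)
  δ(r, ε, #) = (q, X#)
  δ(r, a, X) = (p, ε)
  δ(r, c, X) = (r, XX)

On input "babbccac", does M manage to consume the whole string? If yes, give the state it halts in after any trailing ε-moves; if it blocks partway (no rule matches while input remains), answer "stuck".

(p, babbccac, #) ⊢ (q, abbccac, XX#) ⊢ (q, bbccac, XXX#) ⊢ (q, bccac, XX#) ⊢ (q, ccac, X#) ⊢ (q, cac, X#) ⊢ (q, ac, X#) ⊢ (q, c, XX#) ⊢ (q, ε, XX#)
All input consumed; M is in state q.

q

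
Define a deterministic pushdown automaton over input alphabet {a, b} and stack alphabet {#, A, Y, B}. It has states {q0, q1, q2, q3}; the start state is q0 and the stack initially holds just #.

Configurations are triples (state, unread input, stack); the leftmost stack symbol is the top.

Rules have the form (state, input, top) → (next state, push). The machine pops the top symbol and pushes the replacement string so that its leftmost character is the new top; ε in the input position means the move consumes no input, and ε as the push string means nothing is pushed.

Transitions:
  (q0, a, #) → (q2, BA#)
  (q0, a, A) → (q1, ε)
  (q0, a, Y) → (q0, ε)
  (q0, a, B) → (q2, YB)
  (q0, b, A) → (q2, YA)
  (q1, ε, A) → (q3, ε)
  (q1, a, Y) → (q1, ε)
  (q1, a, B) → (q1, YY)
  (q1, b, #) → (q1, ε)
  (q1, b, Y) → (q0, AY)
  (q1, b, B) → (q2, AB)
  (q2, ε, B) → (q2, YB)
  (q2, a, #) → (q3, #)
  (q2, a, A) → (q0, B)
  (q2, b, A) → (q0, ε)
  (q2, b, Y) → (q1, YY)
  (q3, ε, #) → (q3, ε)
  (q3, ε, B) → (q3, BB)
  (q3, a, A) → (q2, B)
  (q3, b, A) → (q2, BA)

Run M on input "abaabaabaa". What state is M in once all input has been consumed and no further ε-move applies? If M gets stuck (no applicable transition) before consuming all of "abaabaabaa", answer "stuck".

(q0, abaabaabaa, #) ⊢ (q2, baabaabaa, BA#) ⊢ (q2, baabaabaa, YBA#) ⊢ (q1, aabaabaa, YYBA#) ⊢ (q1, abaabaa, YBA#) ⊢ (q1, baabaa, BA#) ⊢ (q2, aabaa, ABA#) ⊢ (q0, abaa, BBA#) ⊢ (q2, baa, YBBA#) ⊢ (q1, aa, YYBBA#) ⊢ (q1, a, YBBA#) ⊢ (q1, ε, BBA#)
All input consumed; M is in state q1.

q1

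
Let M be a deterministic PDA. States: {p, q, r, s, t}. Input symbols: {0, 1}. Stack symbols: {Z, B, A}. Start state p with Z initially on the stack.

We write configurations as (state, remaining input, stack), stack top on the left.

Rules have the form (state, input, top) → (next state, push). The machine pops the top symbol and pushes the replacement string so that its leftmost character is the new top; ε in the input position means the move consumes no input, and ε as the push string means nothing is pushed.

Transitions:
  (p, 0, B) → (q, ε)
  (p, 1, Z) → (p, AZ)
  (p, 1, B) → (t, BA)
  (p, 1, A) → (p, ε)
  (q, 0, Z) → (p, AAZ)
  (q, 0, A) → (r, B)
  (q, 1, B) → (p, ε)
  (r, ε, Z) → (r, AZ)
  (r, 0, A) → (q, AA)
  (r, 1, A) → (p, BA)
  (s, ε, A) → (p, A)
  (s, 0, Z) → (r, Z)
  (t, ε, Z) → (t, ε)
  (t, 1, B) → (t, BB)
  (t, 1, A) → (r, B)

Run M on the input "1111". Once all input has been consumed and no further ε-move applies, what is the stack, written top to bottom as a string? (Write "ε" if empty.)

(p, 1111, Z)
  read 1, top Z: go to p, push AZ → (p, 111, AZ)
  read 1, top A: go to p, push ε → (p, 11, Z)
  read 1, top Z: go to p, push AZ → (p, 1, AZ)
  read 1, top A: go to p, push ε → (p, ε, Z)
All input consumed in state p with stack Z.

Z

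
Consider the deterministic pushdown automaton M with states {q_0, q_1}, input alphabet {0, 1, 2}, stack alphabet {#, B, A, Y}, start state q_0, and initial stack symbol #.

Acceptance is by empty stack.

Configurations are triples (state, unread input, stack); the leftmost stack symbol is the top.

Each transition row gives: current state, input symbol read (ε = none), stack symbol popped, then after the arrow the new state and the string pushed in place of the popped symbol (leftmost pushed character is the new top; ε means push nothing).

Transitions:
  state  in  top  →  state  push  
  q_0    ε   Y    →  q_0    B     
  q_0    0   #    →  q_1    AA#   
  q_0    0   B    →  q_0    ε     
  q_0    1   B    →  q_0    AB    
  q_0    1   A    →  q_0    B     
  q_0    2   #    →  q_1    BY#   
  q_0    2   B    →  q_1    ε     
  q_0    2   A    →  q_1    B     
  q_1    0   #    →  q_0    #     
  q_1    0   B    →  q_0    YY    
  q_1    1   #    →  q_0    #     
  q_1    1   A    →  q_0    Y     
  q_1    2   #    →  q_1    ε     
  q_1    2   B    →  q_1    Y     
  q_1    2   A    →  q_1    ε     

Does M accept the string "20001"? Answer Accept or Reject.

(q_0, 20001, #)
  read 2, top #: go to q_1, push BY# → (q_1, 0001, BY#)
  read 0, top B: go to q_0, push YY → (q_0, 001, YYY#)
  ε-move, top Y: go to q_0, push B → (q_0, 001, BYY#)
  read 0, top B: go to q_0, push ε → (q_0, 01, YY#)
  ε-move, top Y: go to q_0, push B → (q_0, 01, BY#)
  read 0, top B: go to q_0, push ε → (q_0, 1, Y#)
  ε-move, top Y: go to q_0, push B → (q_0, 1, B#)
  read 1, top B: go to q_0, push AB → (q_0, ε, AB#)
All input consumed; stack is AB#, not empty, and no further ε-move applies.

Reject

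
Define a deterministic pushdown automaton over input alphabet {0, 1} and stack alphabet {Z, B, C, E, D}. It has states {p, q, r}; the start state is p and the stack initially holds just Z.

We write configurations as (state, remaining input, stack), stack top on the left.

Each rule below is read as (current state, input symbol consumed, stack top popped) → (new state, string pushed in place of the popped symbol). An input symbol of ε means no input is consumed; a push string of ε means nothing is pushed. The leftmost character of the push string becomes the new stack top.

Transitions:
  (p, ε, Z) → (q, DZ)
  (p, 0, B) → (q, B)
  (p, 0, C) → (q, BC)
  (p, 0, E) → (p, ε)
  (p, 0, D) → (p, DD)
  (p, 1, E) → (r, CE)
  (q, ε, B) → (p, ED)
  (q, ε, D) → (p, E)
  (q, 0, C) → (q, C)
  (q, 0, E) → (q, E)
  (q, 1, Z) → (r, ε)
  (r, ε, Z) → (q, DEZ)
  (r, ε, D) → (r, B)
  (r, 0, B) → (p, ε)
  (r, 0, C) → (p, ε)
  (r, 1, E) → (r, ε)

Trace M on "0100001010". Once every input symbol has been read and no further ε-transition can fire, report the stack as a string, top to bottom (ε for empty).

EZ

(p, 0100001010, Z)
  ε-move, top Z: go to q, push DZ → (q, 0100001010, DZ)
  ε-move, top D: go to p, push E → (p, 0100001010, EZ)
  read 0, top E: go to p, push ε → (p, 100001010, Z)
  ε-move, top Z: go to q, push DZ → (q, 100001010, DZ)
  ε-move, top D: go to p, push E → (p, 100001010, EZ)
  read 1, top E: go to r, push CE → (r, 00001010, CEZ)
  read 0, top C: go to p, push ε → (p, 0001010, EZ)
  read 0, top E: go to p, push ε → (p, 001010, Z)
  ε-move, top Z: go to q, push DZ → (q, 001010, DZ)
  ε-move, top D: go to p, push E → (p, 001010, EZ)
  read 0, top E: go to p, push ε → (p, 01010, Z)
  ε-move, top Z: go to q, push DZ → (q, 01010, DZ)
  ε-move, top D: go to p, push E → (p, 01010, EZ)
  read 0, top E: go to p, push ε → (p, 1010, Z)
  ε-move, top Z: go to q, push DZ → (q, 1010, DZ)
  ε-move, top D: go to p, push E → (p, 1010, EZ)
  read 1, top E: go to r, push CE → (r, 010, CEZ)
  read 0, top C: go to p, push ε → (p, 10, EZ)
  read 1, top E: go to r, push CE → (r, 0, CEZ)
  read 0, top C: go to p, push ε → (p, ε, EZ)
All input consumed in state p with stack EZ.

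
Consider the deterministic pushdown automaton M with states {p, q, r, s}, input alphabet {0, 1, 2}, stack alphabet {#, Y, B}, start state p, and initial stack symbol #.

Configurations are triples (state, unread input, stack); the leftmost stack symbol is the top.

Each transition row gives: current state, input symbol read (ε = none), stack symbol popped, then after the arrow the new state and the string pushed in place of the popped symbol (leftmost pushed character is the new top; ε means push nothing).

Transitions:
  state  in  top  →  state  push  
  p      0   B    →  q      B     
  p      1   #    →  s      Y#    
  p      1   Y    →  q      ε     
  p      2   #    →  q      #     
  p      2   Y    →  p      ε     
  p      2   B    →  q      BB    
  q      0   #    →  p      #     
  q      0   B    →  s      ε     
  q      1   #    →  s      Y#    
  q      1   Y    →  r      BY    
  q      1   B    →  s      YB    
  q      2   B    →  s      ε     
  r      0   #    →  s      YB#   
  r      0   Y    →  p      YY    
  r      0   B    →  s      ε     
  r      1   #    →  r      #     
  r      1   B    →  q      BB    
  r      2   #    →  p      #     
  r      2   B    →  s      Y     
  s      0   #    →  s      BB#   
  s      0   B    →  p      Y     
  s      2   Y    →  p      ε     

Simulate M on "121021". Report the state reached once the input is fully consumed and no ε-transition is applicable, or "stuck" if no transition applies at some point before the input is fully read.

(p, 121021, #) ⊢ (s, 21021, Y#) ⊢ (p, 1021, #) ⊢ (s, 021, Y#)
No transition for (s, 0, top Y); M blocks with input 021 remaining.

stuck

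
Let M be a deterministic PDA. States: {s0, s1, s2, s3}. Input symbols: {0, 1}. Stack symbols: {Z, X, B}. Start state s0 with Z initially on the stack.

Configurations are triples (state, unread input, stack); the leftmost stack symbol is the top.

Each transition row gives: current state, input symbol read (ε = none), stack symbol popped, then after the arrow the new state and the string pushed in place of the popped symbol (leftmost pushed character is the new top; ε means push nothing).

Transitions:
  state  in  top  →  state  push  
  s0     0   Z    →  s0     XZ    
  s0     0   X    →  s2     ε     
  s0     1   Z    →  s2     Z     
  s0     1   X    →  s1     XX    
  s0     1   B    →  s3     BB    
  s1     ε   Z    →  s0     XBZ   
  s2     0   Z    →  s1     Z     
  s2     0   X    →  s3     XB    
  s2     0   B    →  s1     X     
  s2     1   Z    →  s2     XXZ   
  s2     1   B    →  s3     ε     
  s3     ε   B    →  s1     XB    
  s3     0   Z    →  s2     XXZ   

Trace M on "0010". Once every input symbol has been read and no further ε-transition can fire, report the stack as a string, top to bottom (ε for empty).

XBXZ

(s0, 0010, Z) ⊢ (s0, 010, XZ) ⊢ (s2, 10, Z) ⊢ (s2, 0, XXZ) ⊢ (s3, ε, XBXZ)
All input consumed in state s3 with stack XBXZ.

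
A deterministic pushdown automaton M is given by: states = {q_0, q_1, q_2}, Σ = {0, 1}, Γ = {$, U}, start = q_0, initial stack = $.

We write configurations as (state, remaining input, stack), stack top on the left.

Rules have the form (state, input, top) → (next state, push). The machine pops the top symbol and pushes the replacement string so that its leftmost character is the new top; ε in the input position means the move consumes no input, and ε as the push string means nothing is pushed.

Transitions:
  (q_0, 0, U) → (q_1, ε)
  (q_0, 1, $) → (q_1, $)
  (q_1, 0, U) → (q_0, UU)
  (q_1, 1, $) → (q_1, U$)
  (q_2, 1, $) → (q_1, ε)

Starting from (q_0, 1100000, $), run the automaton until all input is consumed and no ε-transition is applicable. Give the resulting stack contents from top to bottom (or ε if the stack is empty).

UU$

(q_0, 1100000, $)
  read 1, top $: go to q_1, push $ → (q_1, 100000, $)
  read 1, top $: go to q_1, push U$ → (q_1, 00000, U$)
  read 0, top U: go to q_0, push UU → (q_0, 0000, UU$)
  read 0, top U: go to q_1, push ε → (q_1, 000, U$)
  read 0, top U: go to q_0, push UU → (q_0, 00, UU$)
  read 0, top U: go to q_1, push ε → (q_1, 0, U$)
  read 0, top U: go to q_0, push UU → (q_0, ε, UU$)
All input consumed in state q_0 with stack UU$.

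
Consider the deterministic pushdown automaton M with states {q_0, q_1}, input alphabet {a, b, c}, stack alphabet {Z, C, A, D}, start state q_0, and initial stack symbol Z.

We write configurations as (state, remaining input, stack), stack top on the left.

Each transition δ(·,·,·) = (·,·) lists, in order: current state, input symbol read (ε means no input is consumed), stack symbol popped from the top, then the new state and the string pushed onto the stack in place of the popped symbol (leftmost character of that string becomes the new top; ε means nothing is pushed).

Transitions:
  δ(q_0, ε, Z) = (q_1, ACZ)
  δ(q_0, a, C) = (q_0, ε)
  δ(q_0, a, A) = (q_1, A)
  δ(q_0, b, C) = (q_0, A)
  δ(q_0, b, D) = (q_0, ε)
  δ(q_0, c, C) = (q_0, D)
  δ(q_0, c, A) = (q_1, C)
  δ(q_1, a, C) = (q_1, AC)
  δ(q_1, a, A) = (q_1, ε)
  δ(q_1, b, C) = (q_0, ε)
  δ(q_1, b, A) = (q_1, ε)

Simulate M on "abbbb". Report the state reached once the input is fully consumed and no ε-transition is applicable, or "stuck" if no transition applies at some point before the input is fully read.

q_1

(q_0, abbbb, Z) ⊢ (q_1, abbbb, ACZ) ⊢ (q_1, bbbb, CZ) ⊢ (q_0, bbb, Z) ⊢ (q_1, bbb, ACZ) ⊢ (q_1, bb, CZ) ⊢ (q_0, b, Z) ⊢ (q_1, b, ACZ) ⊢ (q_1, ε, CZ)
All input consumed; M is in state q_1.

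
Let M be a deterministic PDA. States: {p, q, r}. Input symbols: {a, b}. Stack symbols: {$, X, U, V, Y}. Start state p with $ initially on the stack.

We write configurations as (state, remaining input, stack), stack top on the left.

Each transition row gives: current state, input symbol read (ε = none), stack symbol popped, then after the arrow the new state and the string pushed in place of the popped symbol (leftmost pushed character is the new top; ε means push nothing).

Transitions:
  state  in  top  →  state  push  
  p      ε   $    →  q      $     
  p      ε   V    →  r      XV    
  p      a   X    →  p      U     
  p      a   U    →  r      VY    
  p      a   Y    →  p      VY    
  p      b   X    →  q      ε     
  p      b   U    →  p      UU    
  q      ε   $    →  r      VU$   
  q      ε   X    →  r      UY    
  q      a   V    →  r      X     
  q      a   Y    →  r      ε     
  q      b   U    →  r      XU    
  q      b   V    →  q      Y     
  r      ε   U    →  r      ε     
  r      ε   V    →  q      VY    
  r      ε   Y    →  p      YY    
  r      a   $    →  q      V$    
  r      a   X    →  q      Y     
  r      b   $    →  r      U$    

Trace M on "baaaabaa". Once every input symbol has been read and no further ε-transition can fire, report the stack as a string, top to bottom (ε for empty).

(p, baaaabaa, $) ⊢ (q, baaaabaa, $) ⊢ (r, baaaabaa, VU$) ⊢ (q, baaaabaa, VYU$) ⊢ (q, aaaabaa, YYU$) ⊢ (r, aaabaa, YU$) ⊢ (p, aaabaa, YYU$) ⊢ (p, aabaa, VYYU$) ⊢ (r, aabaa, XVYYU$) ⊢ (q, abaa, YVYYU$) ⊢ (r, baa, VYYU$) ⊢ (q, baa, VYYYU$) ⊢ (q, aa, YYYYU$) ⊢ (r, a, YYYU$) ⊢ (p, a, YYYYU$) ⊢ (p, ε, VYYYYU$) ⊢ (r, ε, XVYYYYU$)
All input consumed in state r with stack XVYYYYU$.

XVYYYYU$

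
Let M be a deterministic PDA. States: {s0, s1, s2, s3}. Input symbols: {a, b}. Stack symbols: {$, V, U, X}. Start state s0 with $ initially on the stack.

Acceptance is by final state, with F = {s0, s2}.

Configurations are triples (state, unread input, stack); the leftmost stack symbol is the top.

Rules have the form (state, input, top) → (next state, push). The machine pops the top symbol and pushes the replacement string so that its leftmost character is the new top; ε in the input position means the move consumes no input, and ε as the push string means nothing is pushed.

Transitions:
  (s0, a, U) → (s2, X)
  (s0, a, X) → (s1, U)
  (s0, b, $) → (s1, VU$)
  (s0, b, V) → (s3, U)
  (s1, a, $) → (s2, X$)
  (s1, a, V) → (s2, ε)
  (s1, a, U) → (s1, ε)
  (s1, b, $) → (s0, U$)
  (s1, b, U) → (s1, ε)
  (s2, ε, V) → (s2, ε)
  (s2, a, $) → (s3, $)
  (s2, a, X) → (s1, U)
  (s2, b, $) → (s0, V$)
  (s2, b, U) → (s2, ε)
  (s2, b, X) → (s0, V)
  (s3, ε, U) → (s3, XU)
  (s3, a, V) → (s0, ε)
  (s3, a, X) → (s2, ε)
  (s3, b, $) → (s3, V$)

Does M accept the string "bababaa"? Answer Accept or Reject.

(s0, bababaa, $)
  read b, top $: go to s1, push VU$ → (s1, ababaa, VU$)
  read a, top V: go to s2, push ε → (s2, babaa, U$)
  read b, top U: go to s2, push ε → (s2, abaa, $)
  read a, top $: go to s3, push $ → (s3, baa, $)
  read b, top $: go to s3, push V$ → (s3, aa, V$)
  read a, top V: go to s0, push ε → (s0, a, $)
No transition applies at (s0, a, $); input not fully consumed.

Reject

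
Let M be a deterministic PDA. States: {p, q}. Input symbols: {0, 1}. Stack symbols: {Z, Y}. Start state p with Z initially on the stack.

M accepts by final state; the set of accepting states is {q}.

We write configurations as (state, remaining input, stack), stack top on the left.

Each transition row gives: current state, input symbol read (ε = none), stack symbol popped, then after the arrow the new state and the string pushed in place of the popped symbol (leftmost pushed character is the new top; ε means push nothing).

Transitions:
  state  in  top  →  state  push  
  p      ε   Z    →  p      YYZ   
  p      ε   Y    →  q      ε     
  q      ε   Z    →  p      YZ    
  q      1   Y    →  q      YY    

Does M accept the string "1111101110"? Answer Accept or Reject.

(p, 1111101110, Z)
  ε-move, top Z: go to p, push YYZ → (p, 1111101110, YYZ)
  ε-move, top Y: go to q, push ε → (q, 1111101110, YZ)
  read 1, top Y: go to q, push YY → (q, 111101110, YYZ)
  read 1, top Y: go to q, push YY → (q, 11101110, YYYZ)
  read 1, top Y: go to q, push YY → (q, 1101110, YYYYZ)
  read 1, top Y: go to q, push YY → (q, 101110, YYYYYZ)
  read 1, top Y: go to q, push YY → (q, 01110, YYYYYYZ)
No transition applies at (q, 01110, YYYYYYZ); input not fully consumed.

Reject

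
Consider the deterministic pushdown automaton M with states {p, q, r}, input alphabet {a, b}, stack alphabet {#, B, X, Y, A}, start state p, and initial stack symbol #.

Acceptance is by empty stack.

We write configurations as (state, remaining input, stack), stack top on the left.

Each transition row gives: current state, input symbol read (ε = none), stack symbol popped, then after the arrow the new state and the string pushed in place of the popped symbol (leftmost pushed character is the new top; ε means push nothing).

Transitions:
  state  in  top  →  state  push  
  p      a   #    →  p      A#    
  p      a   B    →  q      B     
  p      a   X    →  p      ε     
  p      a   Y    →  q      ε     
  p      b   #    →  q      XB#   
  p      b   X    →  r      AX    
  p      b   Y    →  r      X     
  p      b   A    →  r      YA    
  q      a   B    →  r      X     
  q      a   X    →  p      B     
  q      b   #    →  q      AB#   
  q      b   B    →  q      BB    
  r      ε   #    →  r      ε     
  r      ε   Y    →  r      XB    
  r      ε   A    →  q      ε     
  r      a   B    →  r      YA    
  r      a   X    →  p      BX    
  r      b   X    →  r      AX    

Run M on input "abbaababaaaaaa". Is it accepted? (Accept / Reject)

Reject

(p, abbaababaaaaaa, #)
  read a, top #: go to p, push A# → (p, bbaababaaaaaa, A#)
  read b, top A: go to r, push YA → (r, baababaaaaaa, YA#)
  ε-move, top Y: go to r, push XB → (r, baababaaaaaa, XBA#)
  read b, top X: go to r, push AX → (r, aababaaaaaa, AXBA#)
  ε-move, top A: go to q, push ε → (q, aababaaaaaa, XBA#)
  read a, top X: go to p, push B → (p, ababaaaaaa, BBA#)
  read a, top B: go to q, push B → (q, babaaaaaa, BBA#)
  read b, top B: go to q, push BB → (q, abaaaaaa, BBBA#)
  read a, top B: go to r, push X → (r, baaaaaa, XBBA#)
  read b, top X: go to r, push AX → (r, aaaaaa, AXBBA#)
  ε-move, top A: go to q, push ε → (q, aaaaaa, XBBA#)
  read a, top X: go to p, push B → (p, aaaaa, BBBA#)
  read a, top B: go to q, push B → (q, aaaa, BBBA#)
  read a, top B: go to r, push X → (r, aaa, XBBA#)
  read a, top X: go to p, push BX → (p, aa, BXBBA#)
  read a, top B: go to q, push B → (q, a, BXBBA#)
  read a, top B: go to r, push X → (r, ε, XXBBA#)
All input consumed; stack is XXBBA#, not empty, and no further ε-move applies.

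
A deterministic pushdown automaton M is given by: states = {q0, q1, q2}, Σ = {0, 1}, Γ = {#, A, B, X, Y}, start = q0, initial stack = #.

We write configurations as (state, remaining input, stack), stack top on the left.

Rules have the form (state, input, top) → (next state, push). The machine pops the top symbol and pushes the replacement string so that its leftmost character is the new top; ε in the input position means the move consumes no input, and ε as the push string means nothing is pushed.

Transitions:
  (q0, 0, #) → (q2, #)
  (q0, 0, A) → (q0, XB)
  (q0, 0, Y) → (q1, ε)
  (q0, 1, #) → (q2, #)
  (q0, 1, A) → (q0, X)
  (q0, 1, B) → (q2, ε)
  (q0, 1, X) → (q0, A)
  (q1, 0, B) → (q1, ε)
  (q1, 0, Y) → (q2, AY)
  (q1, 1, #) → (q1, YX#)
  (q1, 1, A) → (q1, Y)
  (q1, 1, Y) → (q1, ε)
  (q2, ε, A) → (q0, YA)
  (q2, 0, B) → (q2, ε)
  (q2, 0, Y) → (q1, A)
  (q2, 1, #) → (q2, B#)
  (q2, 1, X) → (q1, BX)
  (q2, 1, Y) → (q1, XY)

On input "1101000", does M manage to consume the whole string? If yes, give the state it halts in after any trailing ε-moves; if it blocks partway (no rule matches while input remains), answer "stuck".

(q0, 1101000, #) ⊢ (q2, 101000, #) ⊢ (q2, 01000, B#) ⊢ (q2, 1000, #) ⊢ (q2, 000, B#) ⊢ (q2, 00, #)
No transition for (q2, 0, top #); M blocks with input 00 remaining.

stuck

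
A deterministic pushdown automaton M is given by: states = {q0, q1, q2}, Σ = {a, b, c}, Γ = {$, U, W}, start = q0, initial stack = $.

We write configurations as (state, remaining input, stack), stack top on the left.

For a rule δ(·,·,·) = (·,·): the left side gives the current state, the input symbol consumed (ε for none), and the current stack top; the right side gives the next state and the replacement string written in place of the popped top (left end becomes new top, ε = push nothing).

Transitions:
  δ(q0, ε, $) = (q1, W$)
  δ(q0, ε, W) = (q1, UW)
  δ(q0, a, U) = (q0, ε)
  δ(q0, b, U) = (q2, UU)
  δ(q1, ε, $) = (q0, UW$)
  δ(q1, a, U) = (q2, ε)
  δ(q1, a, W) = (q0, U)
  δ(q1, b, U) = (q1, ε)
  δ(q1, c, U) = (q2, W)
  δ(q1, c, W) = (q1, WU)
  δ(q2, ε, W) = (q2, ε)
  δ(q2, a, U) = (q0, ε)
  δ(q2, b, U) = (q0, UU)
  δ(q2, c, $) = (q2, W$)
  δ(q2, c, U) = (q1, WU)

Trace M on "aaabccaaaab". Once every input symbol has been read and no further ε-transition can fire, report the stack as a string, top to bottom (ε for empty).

UU$

(q0, aaabccaaaab, $)
  ε-move, top $: go to q1, push W$ → (q1, aaabccaaaab, W$)
  read a, top W: go to q0, push U → (q0, aabccaaaab, U$)
  read a, top U: go to q0, push ε → (q0, abccaaaab, $)
  ε-move, top $: go to q1, push W$ → (q1, abccaaaab, W$)
  read a, top W: go to q0, push U → (q0, bccaaaab, U$)
  read b, top U: go to q2, push UU → (q2, ccaaaab, UU$)
  read c, top U: go to q1, push WU → (q1, caaaab, WUU$)
  read c, top W: go to q1, push WU → (q1, aaaab, WUUU$)
  read a, top W: go to q0, push U → (q0, aaab, UUUU$)
  read a, top U: go to q0, push ε → (q0, aab, UUU$)
  read a, top U: go to q0, push ε → (q0, ab, UU$)
  read a, top U: go to q0, push ε → (q0, b, U$)
  read b, top U: go to q2, push UU → (q2, ε, UU$)
All input consumed in state q2 with stack UU$.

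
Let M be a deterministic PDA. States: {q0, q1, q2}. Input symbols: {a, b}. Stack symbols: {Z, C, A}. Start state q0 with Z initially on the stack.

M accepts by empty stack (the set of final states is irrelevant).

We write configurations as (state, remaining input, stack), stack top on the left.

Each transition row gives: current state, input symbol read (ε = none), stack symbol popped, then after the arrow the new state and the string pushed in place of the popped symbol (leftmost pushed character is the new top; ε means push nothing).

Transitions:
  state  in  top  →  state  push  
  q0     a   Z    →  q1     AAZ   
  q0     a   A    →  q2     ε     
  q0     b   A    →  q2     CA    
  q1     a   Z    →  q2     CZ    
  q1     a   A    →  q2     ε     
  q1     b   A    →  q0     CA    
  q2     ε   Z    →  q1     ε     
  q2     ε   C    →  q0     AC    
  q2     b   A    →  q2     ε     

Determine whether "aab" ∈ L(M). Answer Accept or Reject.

Accept

(q0, aab, Z)
  read a, top Z: go to q1, push AAZ → (q1, ab, AAZ)
  read a, top A: go to q2, push ε → (q2, b, AZ)
  read b, top A: go to q2, push ε → (q2, ε, Z)
  ε-move, top Z: go to q1, push ε → (q1, ε, ε)
All input consumed and the stack is empty.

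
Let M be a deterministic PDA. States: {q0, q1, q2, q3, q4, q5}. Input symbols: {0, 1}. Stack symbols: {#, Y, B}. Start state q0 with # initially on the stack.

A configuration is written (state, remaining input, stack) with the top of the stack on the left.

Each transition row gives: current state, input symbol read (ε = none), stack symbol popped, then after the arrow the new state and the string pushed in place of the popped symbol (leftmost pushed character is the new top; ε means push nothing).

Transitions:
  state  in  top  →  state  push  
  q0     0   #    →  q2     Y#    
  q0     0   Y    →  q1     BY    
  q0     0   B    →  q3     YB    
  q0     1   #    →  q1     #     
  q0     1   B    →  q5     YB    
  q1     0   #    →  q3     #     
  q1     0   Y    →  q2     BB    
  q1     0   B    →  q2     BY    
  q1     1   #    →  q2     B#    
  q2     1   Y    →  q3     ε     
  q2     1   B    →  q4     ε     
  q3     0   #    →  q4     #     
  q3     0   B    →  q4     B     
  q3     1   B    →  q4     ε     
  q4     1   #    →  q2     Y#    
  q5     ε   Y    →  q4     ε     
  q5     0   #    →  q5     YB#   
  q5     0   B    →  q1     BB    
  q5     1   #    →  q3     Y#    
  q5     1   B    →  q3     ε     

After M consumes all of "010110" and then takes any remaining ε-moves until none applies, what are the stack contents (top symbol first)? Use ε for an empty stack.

#

(q0, 010110, #)
  read 0, top #: go to q2, push Y# → (q2, 10110, Y#)
  read 1, top Y: go to q3, push ε → (q3, 0110, #)
  read 0, top #: go to q4, push # → (q4, 110, #)
  read 1, top #: go to q2, push Y# → (q2, 10, Y#)
  read 1, top Y: go to q3, push ε → (q3, 0, #)
  read 0, top #: go to q4, push # → (q4, ε, #)
All input consumed in state q4 with stack #.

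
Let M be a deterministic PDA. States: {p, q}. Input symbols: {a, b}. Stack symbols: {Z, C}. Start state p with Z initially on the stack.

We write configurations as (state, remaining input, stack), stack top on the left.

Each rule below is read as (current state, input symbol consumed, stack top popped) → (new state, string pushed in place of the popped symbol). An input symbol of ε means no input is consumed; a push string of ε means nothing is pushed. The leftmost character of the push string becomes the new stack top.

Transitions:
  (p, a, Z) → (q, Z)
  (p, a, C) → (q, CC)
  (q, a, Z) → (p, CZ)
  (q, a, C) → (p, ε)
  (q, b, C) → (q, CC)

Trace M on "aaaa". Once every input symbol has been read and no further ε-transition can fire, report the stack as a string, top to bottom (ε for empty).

(p, aaaa, Z)
  read a, top Z: go to q, push Z → (q, aaa, Z)
  read a, top Z: go to p, push CZ → (p, aa, CZ)
  read a, top C: go to q, push CC → (q, a, CCZ)
  read a, top C: go to p, push ε → (p, ε, CZ)
All input consumed in state p with stack CZ.

CZ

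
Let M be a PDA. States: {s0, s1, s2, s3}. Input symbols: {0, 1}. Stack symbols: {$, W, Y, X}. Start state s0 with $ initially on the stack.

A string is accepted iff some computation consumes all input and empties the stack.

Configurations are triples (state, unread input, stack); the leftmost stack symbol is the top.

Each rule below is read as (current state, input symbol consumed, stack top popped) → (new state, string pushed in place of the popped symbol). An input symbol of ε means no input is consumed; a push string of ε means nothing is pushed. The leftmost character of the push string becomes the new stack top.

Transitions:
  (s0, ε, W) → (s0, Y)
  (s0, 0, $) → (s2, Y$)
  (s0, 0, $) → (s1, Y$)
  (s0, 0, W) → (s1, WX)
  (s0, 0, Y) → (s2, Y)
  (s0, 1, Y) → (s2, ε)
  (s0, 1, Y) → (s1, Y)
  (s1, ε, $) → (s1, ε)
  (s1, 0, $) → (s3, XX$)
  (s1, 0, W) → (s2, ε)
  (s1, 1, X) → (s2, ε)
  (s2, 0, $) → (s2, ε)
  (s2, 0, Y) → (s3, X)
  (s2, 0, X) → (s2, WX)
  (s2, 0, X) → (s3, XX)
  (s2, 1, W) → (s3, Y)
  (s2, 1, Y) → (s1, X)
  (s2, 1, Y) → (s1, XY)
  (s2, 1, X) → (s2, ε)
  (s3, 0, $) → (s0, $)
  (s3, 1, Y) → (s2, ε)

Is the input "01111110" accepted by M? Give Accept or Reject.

Accept

One accepting computation: (s0, 01111110, $) ⊢ (s2, 1111110, Y$) ⊢ (s1, 111110, XY$) ⊢ (s2, 11110, Y$) ⊢ (s1, 1110, XY$) ⊢ (s2, 110, Y$) ⊢ (s1, 10, X$) ⊢ (s2, 0, $) ⊢ (s2, ε, ε)
All input consumed and the stack is empty.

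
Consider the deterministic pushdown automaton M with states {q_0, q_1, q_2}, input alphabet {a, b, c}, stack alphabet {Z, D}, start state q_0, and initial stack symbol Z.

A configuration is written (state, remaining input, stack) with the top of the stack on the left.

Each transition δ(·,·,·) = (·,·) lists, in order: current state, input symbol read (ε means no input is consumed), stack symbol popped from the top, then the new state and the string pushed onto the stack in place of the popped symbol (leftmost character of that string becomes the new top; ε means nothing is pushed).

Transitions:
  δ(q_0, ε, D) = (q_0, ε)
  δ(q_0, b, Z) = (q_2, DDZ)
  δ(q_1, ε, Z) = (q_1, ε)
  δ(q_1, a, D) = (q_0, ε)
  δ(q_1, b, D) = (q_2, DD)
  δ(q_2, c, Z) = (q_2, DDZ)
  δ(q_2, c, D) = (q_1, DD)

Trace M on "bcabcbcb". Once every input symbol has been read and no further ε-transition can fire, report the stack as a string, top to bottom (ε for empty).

DDDDDDZ

(q_0, bcabcbcb, Z) ⊢ (q_2, cabcbcb, DDZ) ⊢ (q_1, abcbcb, DDDZ) ⊢ (q_0, bcbcb, DDZ) ⊢ (q_0, bcbcb, DZ) ⊢ (q_0, bcbcb, Z) ⊢ (q_2, cbcb, DDZ) ⊢ (q_1, bcb, DDDZ) ⊢ (q_2, cb, DDDDZ) ⊢ (q_1, b, DDDDDZ) ⊢ (q_2, ε, DDDDDDZ)
All input consumed in state q_2 with stack DDDDDDZ.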